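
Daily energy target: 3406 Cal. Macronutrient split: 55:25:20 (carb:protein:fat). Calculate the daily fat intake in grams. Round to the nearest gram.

76 g/day

Fat energy = 20% × 3406 = 681.2 kcal.
At 9 kcal/g: 681.2 ÷ 9 = 75.6889 g.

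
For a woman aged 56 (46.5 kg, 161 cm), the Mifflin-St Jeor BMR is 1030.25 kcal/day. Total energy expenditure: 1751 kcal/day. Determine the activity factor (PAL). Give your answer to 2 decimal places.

Activity factor = TEE ÷ BMR = 1751 ÷ 1030.25 = 1.7.

1.70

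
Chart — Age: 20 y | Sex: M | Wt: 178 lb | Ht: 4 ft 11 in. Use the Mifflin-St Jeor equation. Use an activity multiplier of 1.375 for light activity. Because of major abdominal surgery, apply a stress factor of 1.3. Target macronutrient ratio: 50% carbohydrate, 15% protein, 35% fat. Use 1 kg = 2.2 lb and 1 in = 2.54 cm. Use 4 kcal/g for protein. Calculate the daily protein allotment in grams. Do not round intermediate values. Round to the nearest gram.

Convert to metric: weight = 178 ÷ 2.2 = 80.9091 kg; height = (4×12 + 11) × 2.54 = 59 × 2.54 = 149.86 cm.
Mifflin-St Jeor (male): BMR = 10(80.9091) + 6.25(149.86) − 5(20) + 5 = 809.0909 + 936.625 − 100 + 5 = 1650.7159 kcal/day.
TEE = 1650.7159 × 1.375 = 2269.7344 kcal/day.
With stress factor 1.3: 2269.7344 × 1.3 = 2950.6547 kcal/day.
Protein energy = 15% × 2950.6547 = 442.5982 kcal.
Protein = 442.5982 ÷ 4 kcal/g = 110.6496 g.

111 g/day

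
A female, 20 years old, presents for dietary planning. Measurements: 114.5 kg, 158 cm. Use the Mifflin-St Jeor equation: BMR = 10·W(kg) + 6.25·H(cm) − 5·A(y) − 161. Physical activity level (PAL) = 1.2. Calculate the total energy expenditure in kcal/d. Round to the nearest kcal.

2246 kcal/d

Mifflin-St Jeor (female): BMR = 10(114.5) + 6.25(158) − 5(20) − 161 = 1145 + 987.5 − 100 − 161 = 1871.5 kcal/day.
TEE = BMR × activity factor = 1871.5 × 1.2 = 2245.8 kcal/day.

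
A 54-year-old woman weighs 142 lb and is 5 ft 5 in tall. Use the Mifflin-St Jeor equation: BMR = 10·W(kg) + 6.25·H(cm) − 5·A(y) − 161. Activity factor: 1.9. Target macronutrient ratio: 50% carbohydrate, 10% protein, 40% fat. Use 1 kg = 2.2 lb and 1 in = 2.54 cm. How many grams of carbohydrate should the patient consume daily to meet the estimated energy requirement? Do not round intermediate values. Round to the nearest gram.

Convert to metric: weight = 142 ÷ 2.2 = 64.5455 kg; height = (5×12 + 5) × 2.54 = 65 × 2.54 = 165.1 cm.
Mifflin-St Jeor (female): BMR = 10(64.5455) + 6.25(165.1) − 5(54) − 161 = 645.4545 + 1031.875 − 270 − 161 = 1246.3295 kcal/day.
TEE = 1246.3295 × 1.9 = 2368.0261 kcal/day.
Carbohydrate energy = 50% × 2368.0261 = 1184.0131 kcal.
Carbohydrate = 1184.0131 ÷ 4 kcal/g = 296.0033 g.

296 g/day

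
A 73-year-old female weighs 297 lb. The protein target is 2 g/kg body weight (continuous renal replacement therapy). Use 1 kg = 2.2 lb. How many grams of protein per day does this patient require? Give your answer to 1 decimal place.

270.0 g/day

Weight in kg = 297 ÷ 2.2 = 135 kg.
Protein = 2 g/kg × 135 kg = 270 g/day.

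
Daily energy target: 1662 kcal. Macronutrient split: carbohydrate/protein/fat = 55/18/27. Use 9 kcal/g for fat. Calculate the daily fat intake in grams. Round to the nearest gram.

Fat energy = 27% × 1662 = 448.74 kcal.
At 9 kcal/g: 448.74 ÷ 9 = 49.86 g.

50 g/day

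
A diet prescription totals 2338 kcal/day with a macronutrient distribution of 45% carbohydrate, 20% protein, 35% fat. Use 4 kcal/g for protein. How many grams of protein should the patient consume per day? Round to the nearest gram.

117 g/day

Protein energy = 20% × 2338 = 467.6 kcal.
At 4 kcal/g: 467.6 ÷ 4 = 116.9 g.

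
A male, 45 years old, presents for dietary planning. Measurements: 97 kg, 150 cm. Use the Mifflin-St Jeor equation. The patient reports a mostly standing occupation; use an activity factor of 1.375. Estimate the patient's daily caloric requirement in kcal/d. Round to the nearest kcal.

Mifflin-St Jeor (male): BMR = 10(97) + 6.25(150) − 5(45) + 5 = 970 + 937.5 − 225 + 5 = 1687.5 kcal/day.
TEE = BMR × activity factor = 1687.5 × 1.375 = 2320.3125 kcal/day.

2320 kcal/d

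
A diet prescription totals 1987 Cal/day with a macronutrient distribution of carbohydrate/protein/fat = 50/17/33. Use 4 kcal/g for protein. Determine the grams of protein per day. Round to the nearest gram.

84 g/day

Protein energy = 17% × 1987 = 337.79 kcal.
At 4 kcal/g: 337.79 ÷ 4 = 84.4475 g.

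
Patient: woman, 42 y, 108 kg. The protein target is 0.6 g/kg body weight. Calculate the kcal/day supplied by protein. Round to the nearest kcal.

Protein = 0.6 g/kg × 108 kg = 64.8 g/day.
Protein energy = 64.8 g × 4 kcal/g = 259.2 kcal/day.

259 kcal/day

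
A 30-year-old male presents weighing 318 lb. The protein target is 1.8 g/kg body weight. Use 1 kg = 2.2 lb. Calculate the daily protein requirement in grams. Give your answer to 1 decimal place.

Weight in kg = 318 ÷ 2.2 = 144.5455 kg.
Protein = 1.8 g/kg × 144.5455 kg = 260.1818 g/day.

260.2 g/day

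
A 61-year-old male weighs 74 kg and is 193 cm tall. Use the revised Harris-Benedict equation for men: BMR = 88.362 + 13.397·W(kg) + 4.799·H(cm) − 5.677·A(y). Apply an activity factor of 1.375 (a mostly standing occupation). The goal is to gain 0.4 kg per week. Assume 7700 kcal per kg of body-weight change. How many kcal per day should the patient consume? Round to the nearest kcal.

Harris-Benedict: BMR = 88.362 + 13.397(74) + 4.799(193) − 5.677(61) = 1659.65 kcal/day.
TEE = 1659.65 × 1.375 = 2282.0188 kcal/day.
Required daily surplus = 0.4 × 7700 ÷ 7 = 440 kcal/day.
Target intake = 2282.0188 + 440 = 2722.0188 kcal/day.

2722 kcal per day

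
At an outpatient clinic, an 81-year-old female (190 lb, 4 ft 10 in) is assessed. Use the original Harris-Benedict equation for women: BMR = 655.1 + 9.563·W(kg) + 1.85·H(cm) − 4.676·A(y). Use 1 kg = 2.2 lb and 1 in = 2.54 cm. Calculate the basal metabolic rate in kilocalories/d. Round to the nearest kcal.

Convert to metric: weight = 190 ÷ 2.2 = 86.3636 kg; height = (4×12 + 10) × 2.54 = 58 × 2.54 = 147.32 cm.
Harris-Benedict: BMR = 655.1 + 9.563(86.3636) + 1.85(147.32) − 4.676(81) = 1374.7815 kcal/day.

1375 kilocalories/d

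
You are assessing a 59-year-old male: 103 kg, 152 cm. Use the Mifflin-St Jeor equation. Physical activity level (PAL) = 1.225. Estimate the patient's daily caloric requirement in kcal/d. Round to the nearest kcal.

Mifflin-St Jeor (male): BMR = 10(103) + 6.25(152) − 5(59) + 5 = 1030 + 950 − 295 + 5 = 1690 kcal/day.
TEE = BMR × activity factor = 1690 × 1.225 = 2070.25 kcal/day.

2070 kcal/d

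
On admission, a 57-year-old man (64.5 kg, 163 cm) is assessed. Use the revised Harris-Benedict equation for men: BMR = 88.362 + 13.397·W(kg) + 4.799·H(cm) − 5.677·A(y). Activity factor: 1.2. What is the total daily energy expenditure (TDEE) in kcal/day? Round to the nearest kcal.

Harris-Benedict: BMR = 88.362 + 13.397(64.5) + 4.799(163) − 5.677(57) = 1411.1165 kcal/day.
TEE = BMR × activity factor = 1411.1165 × 1.2 = 1693.3398 kcal/day.

1693 kcal/day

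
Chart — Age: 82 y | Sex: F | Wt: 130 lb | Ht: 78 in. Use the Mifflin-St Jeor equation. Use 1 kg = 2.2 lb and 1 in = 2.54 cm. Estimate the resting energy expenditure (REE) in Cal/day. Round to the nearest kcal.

1258 Cal/day

Convert to metric: weight = 130 ÷ 2.2 = 59.0909 kg; height = 78 × 2.54 = 198.12 cm.
Mifflin-St Jeor (female): BMR = 10(59.0909) + 6.25(198.12) − 5(82) − 161 = 590.9091 + 1238.25 − 410 − 161 = 1258.1591 kcal/day.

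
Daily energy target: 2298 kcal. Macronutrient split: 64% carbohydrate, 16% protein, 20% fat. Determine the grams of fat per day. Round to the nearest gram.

51 g/day

Fat energy = 20% × 2298 = 459.6 kcal.
At 9 kcal/g: 459.6 ÷ 9 = 51.0667 g.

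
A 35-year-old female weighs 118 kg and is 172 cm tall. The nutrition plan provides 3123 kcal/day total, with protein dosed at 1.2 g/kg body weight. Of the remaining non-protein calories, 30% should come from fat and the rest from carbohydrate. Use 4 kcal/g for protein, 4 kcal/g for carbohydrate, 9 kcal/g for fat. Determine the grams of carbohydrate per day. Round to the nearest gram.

447 g/day

Protein = 1.2 × 118 = 141.6 g → 141.6 × 4 = 566.4 kcal.
Non-protein calories = 3123 − 566.4 = 2556.6 kcal.
Fat: 30% × 2556.6 = 766.98 kcal; carbohydrate: 1789.62 kcal.
Carbohydrate: 1789.62 kcal ÷ 4 kcal/g = 447.405 g.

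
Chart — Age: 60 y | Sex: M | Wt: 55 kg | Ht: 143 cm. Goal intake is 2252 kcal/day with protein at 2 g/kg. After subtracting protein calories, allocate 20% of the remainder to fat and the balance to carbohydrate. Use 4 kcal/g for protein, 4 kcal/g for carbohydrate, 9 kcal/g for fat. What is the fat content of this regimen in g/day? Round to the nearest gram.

Protein = 2 × 55 = 110 g → 110 × 4 = 440 kcal.
Non-protein calories = 2252 − 440 = 1812 kcal.
Fat: 20% × 1812 = 362.4 kcal; carbohydrate: 1449.6 kcal.
Fat: 362.4 kcal ÷ 9 kcal/g = 40.2667 g.

40 g/day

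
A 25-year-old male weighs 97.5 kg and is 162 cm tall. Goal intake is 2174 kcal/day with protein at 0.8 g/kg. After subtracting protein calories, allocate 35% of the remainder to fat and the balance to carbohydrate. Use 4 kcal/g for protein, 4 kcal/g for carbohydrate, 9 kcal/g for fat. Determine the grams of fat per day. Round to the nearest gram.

Protein = 0.8 × 97.5 = 78 g → 78 × 4 = 312 kcal.
Non-protein calories = 2174 − 312 = 1862 kcal.
Fat: 35% × 1862 = 651.7 kcal; carbohydrate: 1210.3 kcal.
Fat: 651.7 kcal ÷ 9 kcal/g = 72.4111 g.

72 g/day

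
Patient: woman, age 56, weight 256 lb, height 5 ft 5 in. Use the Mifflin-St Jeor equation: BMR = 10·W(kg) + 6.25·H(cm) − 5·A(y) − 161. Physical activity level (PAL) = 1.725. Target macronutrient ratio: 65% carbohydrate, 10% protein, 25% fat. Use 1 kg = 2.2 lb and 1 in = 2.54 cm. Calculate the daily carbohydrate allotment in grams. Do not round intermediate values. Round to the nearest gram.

492 g/day

Convert to metric: weight = 256 ÷ 2.2 = 116.3636 kg; height = (5×12 + 5) × 2.54 = 65 × 2.54 = 165.1 cm.
Mifflin-St Jeor (female): BMR = 10(116.3636) + 6.25(165.1) − 5(56) − 161 = 1163.6364 + 1031.875 − 280 − 161 = 1754.5114 kcal/day.
TEE = 1754.5114 × 1.725 = 3026.5321 kcal/day.
Carbohydrate energy = 65% × 3026.5321 = 1967.2459 kcal.
Carbohydrate = 1967.2459 ÷ 4 kcal/g = 491.8115 g.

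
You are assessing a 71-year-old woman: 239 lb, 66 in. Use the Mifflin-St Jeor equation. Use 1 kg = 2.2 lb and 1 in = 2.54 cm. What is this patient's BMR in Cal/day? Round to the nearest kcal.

1618 Cal/day

Convert to metric: weight = 239 ÷ 2.2 = 108.6364 kg; height = 66 × 2.54 = 167.64 cm.
Mifflin-St Jeor (female): BMR = 10(108.6364) + 6.25(167.64) − 5(71) − 161 = 1086.3636 + 1047.75 − 355 − 161 = 1618.1136 kcal/day.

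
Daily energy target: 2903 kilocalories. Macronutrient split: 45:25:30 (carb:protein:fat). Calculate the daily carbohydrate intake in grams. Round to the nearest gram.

Carbohydrate energy = 45% × 2903 = 1306.35 kcal.
At 4 kcal/g: 1306.35 ÷ 4 = 326.5875 g.

327 g/day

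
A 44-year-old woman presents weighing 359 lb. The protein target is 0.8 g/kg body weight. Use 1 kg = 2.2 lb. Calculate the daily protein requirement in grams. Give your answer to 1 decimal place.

Weight in kg = 359 ÷ 2.2 = 163.1818 kg.
Protein = 0.8 g/kg × 163.1818 kg = 130.5455 g/day.

130.5 g/day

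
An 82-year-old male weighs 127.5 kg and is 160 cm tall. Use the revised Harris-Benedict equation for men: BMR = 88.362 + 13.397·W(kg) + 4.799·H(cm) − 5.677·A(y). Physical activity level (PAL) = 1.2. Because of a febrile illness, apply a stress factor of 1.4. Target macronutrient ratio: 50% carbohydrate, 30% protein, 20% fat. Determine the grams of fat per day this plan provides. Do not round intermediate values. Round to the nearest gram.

78 g/day

Harris-Benedict: BMR = 88.362 + 13.397(127.5) + 4.799(160) − 5.677(82) = 2098.8055 kcal/day.
TEE = 2098.8055 × 1.2 = 2518.5666 kcal/day.
With stress factor 1.4: 2518.5666 × 1.4 = 3525.9932 kcal/day.
Fat energy = 20% × 3525.9932 = 705.1986 kcal.
Fat = 705.1986 ÷ 9 kcal/g = 78.3554 g.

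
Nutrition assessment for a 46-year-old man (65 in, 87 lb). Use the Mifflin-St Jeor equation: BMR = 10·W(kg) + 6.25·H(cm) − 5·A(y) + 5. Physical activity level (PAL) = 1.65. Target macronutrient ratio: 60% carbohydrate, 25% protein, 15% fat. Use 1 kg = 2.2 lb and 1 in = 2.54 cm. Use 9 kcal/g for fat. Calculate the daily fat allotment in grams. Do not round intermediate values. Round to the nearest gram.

33 g/day

Convert to metric: weight = 87 ÷ 2.2 = 39.5455 kg; height = 65 × 2.54 = 165.1 cm.
Mifflin-St Jeor (male): BMR = 10(39.5455) + 6.25(165.1) − 5(46) + 5 = 395.4545 + 1031.875 − 230 + 5 = 1202.3295 kcal/day.
TEE = 1202.3295 × 1.65 = 1983.8438 kcal/day.
Fat energy = 15% × 1983.8438 = 297.5766 kcal.
Fat = 297.5766 ÷ 9 kcal/g = 33.0641 g.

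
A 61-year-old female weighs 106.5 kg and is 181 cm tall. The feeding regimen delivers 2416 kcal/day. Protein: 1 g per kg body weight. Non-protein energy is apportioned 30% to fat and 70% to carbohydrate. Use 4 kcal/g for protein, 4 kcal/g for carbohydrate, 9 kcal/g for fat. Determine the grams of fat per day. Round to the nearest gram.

Protein = 1 × 106.5 = 106.5 g → 106.5 × 4 = 426 kcal.
Non-protein calories = 2416 − 426 = 1990 kcal.
Fat: 30% × 1990 = 597 kcal; carbohydrate: 1393 kcal.
Fat: 597 kcal ÷ 9 kcal/g = 66.3333 g.

66 g/day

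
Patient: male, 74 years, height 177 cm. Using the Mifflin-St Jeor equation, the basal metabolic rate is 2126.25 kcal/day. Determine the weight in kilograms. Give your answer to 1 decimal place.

2126.25 = 10·W + 6.25(177) − 5(74) + 5
10·W = 2126.25 − 741.25 = 1385, so W = 138.5 kg.

138.5 kg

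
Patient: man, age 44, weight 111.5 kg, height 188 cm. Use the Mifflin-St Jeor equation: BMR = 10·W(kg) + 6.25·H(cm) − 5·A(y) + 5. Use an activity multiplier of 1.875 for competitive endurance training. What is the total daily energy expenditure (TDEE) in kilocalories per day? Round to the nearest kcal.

3891 kilocalories per day

Mifflin-St Jeor (male): BMR = 10(111.5) + 6.25(188) − 5(44) + 5 = 1115 + 1175 − 220 + 5 = 2075 kcal/day.
TEE = BMR × activity factor = 2075 × 1.875 = 3890.625 kcal/day.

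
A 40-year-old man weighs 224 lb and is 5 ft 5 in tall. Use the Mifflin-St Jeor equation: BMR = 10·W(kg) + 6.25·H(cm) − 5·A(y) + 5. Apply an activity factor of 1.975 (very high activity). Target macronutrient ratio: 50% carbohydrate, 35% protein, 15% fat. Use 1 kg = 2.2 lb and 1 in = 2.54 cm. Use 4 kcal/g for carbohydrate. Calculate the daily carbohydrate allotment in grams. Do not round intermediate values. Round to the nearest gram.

458 g/day

Convert to metric: weight = 224 ÷ 2.2 = 101.8182 kg; height = (5×12 + 5) × 2.54 = 65 × 2.54 = 165.1 cm.
Mifflin-St Jeor (male): BMR = 10(101.8182) + 6.25(165.1) − 5(40) + 5 = 1018.1818 + 1031.875 − 200 + 5 = 1855.0568 kcal/day.
TEE = 1855.0568 × 1.975 = 3663.7372 kcal/day.
Carbohydrate energy = 50% × 3663.7372 = 1831.8686 kcal.
Carbohydrate = 1831.8686 ÷ 4 kcal/g = 457.9672 g.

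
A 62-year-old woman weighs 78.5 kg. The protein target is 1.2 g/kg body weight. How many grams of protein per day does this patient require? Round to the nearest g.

Protein = 1.2 g/kg × 78.5 kg = 94.2 g/day.

94 g/day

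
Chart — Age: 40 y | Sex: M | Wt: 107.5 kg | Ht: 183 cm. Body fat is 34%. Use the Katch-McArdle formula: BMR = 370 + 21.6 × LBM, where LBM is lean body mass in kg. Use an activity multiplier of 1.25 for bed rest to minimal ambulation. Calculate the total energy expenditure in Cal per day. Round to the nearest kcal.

LBM = 107.5 × (1 − 0.34) = 70.95 kg. Katch-McArdle: BMR = 370 + 21.6 × 70.95 = 1902.52 kcal/day.
TEE = BMR × activity factor = 1902.52 × 1.25 = 2378.15 kcal/day.

2378 Cal per day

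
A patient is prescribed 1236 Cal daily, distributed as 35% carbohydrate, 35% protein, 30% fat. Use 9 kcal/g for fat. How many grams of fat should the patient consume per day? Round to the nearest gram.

Fat energy = 30% × 1236 = 370.8 kcal.
At 9 kcal/g: 370.8 ÷ 9 = 41.2 g.

41 g/day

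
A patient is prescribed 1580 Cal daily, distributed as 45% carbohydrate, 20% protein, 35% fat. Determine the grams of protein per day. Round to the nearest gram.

79 g/day

Protein energy = 20% × 1580 = 316 kcal.
At 4 kcal/g: 316 ÷ 4 = 79 g.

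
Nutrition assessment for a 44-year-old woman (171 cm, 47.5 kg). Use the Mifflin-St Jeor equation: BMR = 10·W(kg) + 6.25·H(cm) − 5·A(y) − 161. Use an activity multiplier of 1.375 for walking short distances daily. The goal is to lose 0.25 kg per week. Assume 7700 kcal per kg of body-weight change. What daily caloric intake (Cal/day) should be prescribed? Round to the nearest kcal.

Mifflin-St Jeor (female): BMR = 10(47.5) + 6.25(171) − 5(44) − 161 = 475 + 1068.75 − 220 − 161 = 1162.75 kcal/day.
TEE = 1162.75 × 1.375 = 1598.7813 kcal/day.
Required daily deficit = 0.25 × 7700 ÷ 7 = 275 kcal/day.
Target intake = 1598.7813 − 275 = 1323.7813 kcal/day.

1324 Cal/day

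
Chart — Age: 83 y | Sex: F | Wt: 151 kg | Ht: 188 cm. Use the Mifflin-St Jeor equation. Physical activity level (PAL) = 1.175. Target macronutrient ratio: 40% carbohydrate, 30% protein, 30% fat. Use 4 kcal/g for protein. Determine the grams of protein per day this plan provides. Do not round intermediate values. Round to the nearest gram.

186 g/day

Mifflin-St Jeor (female): BMR = 10(151) + 6.25(188) − 5(83) − 161 = 1510 + 1175 − 415 − 161 = 2109 kcal/day.
TEE = 2109 × 1.175 = 2478.075 kcal/day.
Protein energy = 30% × 2478.075 = 743.4225 kcal.
Protein = 743.4225 ÷ 4 kcal/g = 185.8556 g.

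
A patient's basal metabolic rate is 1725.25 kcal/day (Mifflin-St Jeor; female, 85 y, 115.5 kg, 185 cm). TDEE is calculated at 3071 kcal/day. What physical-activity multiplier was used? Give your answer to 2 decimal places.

1.78

Activity factor = TEE ÷ BMR = 3071 ÷ 1725.25 = 1.78.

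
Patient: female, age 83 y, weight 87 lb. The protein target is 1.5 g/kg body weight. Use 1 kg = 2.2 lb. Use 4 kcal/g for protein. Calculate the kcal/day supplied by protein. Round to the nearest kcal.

Weight in kg = 87 ÷ 2.2 = 39.5455 kg.
Protein = 1.5 g/kg × 39.5455 kg = 59.3182 g/day.
Protein energy = 59.3182 g × 4 kcal/g = 237.2727 kcal/day.

237 kcal/day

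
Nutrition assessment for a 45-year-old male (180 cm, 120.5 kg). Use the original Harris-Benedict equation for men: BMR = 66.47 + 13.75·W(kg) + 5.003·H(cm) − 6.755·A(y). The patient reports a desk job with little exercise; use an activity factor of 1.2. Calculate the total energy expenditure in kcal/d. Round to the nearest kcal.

2784 kcal/d

Harris-Benedict: BMR = 66.47 + 13.75(120.5) + 5.003(180) − 6.755(45) = 2319.91 kcal/day.
TEE = BMR × activity factor = 2319.91 × 1.2 = 2783.892 kcal/day.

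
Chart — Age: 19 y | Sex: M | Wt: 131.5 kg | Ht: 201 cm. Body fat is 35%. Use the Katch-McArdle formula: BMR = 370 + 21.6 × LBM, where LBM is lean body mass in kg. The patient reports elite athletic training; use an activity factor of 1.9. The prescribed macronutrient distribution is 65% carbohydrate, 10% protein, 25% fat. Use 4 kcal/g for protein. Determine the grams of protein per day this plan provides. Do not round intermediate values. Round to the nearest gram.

LBM = 131.5 × (1 − 0.35) = 85.475 kg. Katch-McArdle: BMR = 370 + 21.6 × 85.475 = 2216.26 kcal/day.
TEE = 2216.26 × 1.9 = 4210.894 kcal/day.
Protein energy = 10% × 4210.894 = 421.0894 kcal.
Protein = 421.0894 ÷ 4 kcal/g = 105.2724 g.

105 g/day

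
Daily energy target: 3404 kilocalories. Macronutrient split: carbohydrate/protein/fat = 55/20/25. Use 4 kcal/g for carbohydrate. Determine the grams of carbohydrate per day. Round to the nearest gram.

468 g/day

Carbohydrate energy = 55% × 3404 = 1872.2 kcal.
At 4 kcal/g: 1872.2 ÷ 4 = 468.05 g.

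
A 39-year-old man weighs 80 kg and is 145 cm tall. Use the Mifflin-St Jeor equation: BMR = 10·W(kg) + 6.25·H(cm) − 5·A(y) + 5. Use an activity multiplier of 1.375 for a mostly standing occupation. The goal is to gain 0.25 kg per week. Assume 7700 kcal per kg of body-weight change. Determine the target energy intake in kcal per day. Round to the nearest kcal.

Mifflin-St Jeor (male): BMR = 10(80) + 6.25(145) − 5(39) + 5 = 800 + 906.25 − 195 + 5 = 1516.25 kcal/day.
TEE = 1516.25 × 1.375 = 2084.8438 kcal/day.
Required daily surplus = 0.25 × 7700 ÷ 7 = 275 kcal/day.
Target intake = 2084.8438 + 275 = 2359.8438 kcal/day.

2360 kcal per day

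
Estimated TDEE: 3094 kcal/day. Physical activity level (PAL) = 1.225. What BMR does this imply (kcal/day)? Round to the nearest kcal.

BMR = TEE ÷ activity factor = 3094 ÷ 1.225 = 2525.7143 kcal/day.

2526 kcal/day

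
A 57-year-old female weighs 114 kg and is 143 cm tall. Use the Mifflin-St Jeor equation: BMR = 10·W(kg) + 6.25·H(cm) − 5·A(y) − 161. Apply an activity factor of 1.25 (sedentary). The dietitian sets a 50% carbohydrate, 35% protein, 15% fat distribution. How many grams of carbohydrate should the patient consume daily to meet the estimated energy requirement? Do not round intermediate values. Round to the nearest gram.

248 g/day

Mifflin-St Jeor (female): BMR = 10(114) + 6.25(143) − 5(57) − 161 = 1140 + 893.75 − 285 − 161 = 1587.75 kcal/day.
TEE = 1587.75 × 1.25 = 1984.6875 kcal/day.
Carbohydrate energy = 50% × 1984.6875 = 992.3438 kcal.
Carbohydrate = 992.3438 ÷ 4 kcal/g = 248.0859 g.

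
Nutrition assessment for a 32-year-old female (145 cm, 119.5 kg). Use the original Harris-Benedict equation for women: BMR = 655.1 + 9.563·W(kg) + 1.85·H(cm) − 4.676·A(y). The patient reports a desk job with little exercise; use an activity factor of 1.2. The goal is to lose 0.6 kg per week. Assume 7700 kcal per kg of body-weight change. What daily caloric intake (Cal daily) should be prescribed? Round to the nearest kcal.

Harris-Benedict: BMR = 655.1 + 9.563(119.5) + 1.85(145) − 4.676(32) = 1916.4965 kcal/day.
TEE = 1916.4965 × 1.2 = 2299.7958 kcal/day.
Required daily deficit = 0.6 × 7700 ÷ 7 = 660 kcal/day.
Target intake = 2299.7958 − 660 = 1639.7958 kcal/day.

1640 Cal daily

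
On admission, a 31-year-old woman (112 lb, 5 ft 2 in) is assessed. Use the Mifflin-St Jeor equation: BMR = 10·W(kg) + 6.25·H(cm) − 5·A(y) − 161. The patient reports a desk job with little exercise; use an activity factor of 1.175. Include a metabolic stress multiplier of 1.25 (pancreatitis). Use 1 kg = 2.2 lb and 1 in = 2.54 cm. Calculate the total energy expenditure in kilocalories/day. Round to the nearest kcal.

1729 kilocalories/day

Convert to metric: weight = 112 ÷ 2.2 = 50.9091 kg; height = (5×12 + 2) × 2.54 = 62 × 2.54 = 157.48 cm.
Mifflin-St Jeor (female): BMR = 10(50.9091) + 6.25(157.48) − 5(31) − 161 = 509.0909 + 984.25 − 155 − 161 = 1177.3409 kcal/day.
TEE = BMR × activity factor = 1177.3409 × 1.175 = 1383.3756 kcal/day.
Apply stress factor: 1383.3756 × 1.25 = 1729.2195 kcal/day.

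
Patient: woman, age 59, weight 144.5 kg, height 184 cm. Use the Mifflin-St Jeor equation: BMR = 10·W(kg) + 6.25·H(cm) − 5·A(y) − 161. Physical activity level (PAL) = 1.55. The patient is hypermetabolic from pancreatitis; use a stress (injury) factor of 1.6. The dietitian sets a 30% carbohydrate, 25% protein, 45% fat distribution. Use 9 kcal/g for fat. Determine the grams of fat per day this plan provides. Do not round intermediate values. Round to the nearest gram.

Mifflin-St Jeor (female): BMR = 10(144.5) + 6.25(184) − 5(59) − 161 = 1445 + 1150 − 295 − 161 = 2139 kcal/day.
TEE = 2139 × 1.55 = 3315.45 kcal/day.
With stress factor 1.6: 3315.45 × 1.6 = 5304.72 kcal/day.
Fat energy = 45% × 5304.72 = 2387.124 kcal.
Fat = 2387.124 ÷ 9 kcal/g = 265.236 g.

265 g/day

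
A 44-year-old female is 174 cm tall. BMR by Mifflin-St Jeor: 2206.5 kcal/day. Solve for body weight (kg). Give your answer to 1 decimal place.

150.0 kg

2206.5 = 10·W + 6.25(174) − 5(44) − 161
10·W = 2206.5 − 706.5 = 1500, so W = 150 kg.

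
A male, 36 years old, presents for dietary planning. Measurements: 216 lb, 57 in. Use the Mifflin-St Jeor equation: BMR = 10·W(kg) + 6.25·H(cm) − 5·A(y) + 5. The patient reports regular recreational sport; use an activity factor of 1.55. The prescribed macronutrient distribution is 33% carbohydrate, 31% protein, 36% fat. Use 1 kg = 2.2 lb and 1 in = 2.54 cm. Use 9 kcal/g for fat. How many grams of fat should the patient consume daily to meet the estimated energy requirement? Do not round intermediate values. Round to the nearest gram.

Convert to metric: weight = 216 ÷ 2.2 = 98.1818 kg; height = 57 × 2.54 = 144.78 cm.
Mifflin-St Jeor (male): BMR = 10(98.1818) + 6.25(144.78) − 5(36) + 5 = 981.8182 + 904.875 − 180 + 5 = 1711.6932 kcal/day.
TEE = 1711.6932 × 1.55 = 2653.1244 kcal/day.
Fat energy = 36% × 2653.1244 = 955.1248 kcal.
Fat = 955.1248 ÷ 9 kcal/g = 106.125 g.

106 g/day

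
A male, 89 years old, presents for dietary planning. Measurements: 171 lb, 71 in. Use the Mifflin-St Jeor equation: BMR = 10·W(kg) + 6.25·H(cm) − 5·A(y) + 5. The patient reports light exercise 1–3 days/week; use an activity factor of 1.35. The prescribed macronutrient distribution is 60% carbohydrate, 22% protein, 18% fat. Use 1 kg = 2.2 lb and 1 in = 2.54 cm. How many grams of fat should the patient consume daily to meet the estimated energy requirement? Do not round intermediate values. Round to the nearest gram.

Convert to metric: weight = 171 ÷ 2.2 = 77.7273 kg; height = 71 × 2.54 = 180.34 cm.
Mifflin-St Jeor (male): BMR = 10(77.7273) + 6.25(180.34) − 5(89) + 5 = 777.2727 + 1127.125 − 445 + 5 = 1464.3977 kcal/day.
TEE = 1464.3977 × 1.35 = 1976.9369 kcal/day.
Fat energy = 18% × 1976.9369 = 355.8486 kcal.
Fat = 355.8486 ÷ 9 kcal/g = 39.5387 g.

40 g/day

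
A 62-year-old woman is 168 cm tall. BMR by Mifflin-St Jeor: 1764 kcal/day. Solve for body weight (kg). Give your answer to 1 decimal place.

118.5 kg

1764 = 10·W + 6.25(168) − 5(62) − 161
10·W = 1764 − 579 = 1185, so W = 118.5 kg.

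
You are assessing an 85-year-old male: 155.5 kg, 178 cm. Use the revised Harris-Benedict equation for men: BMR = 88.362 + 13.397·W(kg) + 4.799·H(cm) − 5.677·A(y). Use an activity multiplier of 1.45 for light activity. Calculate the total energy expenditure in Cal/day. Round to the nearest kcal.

3688 Cal/day

Harris-Benedict: BMR = 88.362 + 13.397(155.5) + 4.799(178) − 5.677(85) = 2543.2725 kcal/day.
TEE = BMR × activity factor = 2543.2725 × 1.45 = 3687.7451 kcal/day.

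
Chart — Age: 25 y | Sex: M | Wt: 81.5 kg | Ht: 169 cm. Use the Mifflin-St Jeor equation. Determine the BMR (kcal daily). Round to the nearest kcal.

Mifflin-St Jeor (male): BMR = 10(81.5) + 6.25(169) − 5(25) + 5 = 815 + 1056.25 − 125 + 5 = 1751.25 kcal/day.

1751 kcal daily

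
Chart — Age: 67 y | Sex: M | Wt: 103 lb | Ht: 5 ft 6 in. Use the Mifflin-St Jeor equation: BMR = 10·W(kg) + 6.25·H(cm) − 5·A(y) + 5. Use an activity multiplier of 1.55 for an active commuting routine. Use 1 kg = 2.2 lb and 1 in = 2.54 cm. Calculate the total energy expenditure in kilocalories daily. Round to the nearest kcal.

Convert to metric: weight = 103 ÷ 2.2 = 46.8182 kg; height = (5×12 + 6) × 2.54 = 66 × 2.54 = 167.64 cm.
Mifflin-St Jeor (male): BMR = 10(46.8182) + 6.25(167.64) − 5(67) + 5 = 468.1818 + 1047.75 − 335 + 5 = 1185.9318 kcal/day.
TEE = BMR × activity factor = 1185.9318 × 1.55 = 1838.1943 kcal/day.

1838 kilocalories daily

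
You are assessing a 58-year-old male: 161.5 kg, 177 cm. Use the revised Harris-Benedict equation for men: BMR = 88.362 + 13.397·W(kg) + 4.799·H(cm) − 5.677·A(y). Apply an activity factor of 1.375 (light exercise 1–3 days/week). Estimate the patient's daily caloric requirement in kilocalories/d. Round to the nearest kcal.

3812 kilocalories/d

Harris-Benedict: BMR = 88.362 + 13.397(161.5) + 4.799(177) − 5.677(58) = 2772.1345 kcal/day.
TEE = BMR × activity factor = 2772.1345 × 1.375 = 3811.6849 kcal/day.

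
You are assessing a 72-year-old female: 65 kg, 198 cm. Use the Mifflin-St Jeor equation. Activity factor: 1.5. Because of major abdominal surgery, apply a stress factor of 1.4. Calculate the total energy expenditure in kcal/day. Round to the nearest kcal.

Mifflin-St Jeor (female): BMR = 10(65) + 6.25(198) − 5(72) − 161 = 650 + 1237.5 − 360 − 161 = 1366.5 kcal/day.
TEE = BMR × activity factor = 1366.5 × 1.5 = 2049.75 kcal/day.
Apply stress factor: 2049.75 × 1.4 = 2869.65 kcal/day.

2870 kcal/day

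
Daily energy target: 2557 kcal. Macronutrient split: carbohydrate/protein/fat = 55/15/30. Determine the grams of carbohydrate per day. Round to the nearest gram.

352 g/day

Carbohydrate energy = 55% × 2557 = 1406.35 kcal.
At 4 kcal/g: 1406.35 ÷ 4 = 351.5875 g.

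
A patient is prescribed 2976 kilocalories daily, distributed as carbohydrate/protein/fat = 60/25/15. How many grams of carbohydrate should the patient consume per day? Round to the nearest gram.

446 g/day

Carbohydrate energy = 60% × 2976 = 1785.6 kcal.
At 4 kcal/g: 1785.6 ÷ 4 = 446.4 g.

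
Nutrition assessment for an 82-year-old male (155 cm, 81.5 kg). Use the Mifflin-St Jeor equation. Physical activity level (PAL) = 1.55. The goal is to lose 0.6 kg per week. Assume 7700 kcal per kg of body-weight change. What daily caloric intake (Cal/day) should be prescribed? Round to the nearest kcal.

Mifflin-St Jeor (male): BMR = 10(81.5) + 6.25(155) − 5(82) + 5 = 815 + 968.75 − 410 + 5 = 1378.75 kcal/day.
TEE = 1378.75 × 1.55 = 2137.0625 kcal/day.
Required daily deficit = 0.6 × 7700 ÷ 7 = 660 kcal/day.
Target intake = 2137.0625 − 660 = 1477.0625 kcal/day.

1477 Cal/day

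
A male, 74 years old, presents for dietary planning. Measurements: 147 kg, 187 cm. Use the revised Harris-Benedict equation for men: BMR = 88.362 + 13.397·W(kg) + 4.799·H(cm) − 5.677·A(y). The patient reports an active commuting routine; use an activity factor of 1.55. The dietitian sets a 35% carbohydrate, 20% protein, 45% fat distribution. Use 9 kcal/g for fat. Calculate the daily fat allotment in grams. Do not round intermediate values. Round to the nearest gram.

196 g/day

Harris-Benedict: BMR = 88.362 + 13.397(147) + 4.799(187) − 5.677(74) = 2535.036 kcal/day.
TEE = 2535.036 × 1.55 = 3929.3058 kcal/day.
Fat energy = 45% × 3929.3058 = 1768.1876 kcal.
Fat = 1768.1876 ÷ 9 kcal/g = 196.4653 g.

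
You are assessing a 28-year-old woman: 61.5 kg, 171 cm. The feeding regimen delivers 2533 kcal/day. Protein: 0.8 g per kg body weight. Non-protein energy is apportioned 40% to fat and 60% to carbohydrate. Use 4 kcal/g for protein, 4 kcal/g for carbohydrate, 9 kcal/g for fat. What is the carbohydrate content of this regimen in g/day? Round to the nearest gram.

Protein = 0.8 × 61.5 = 49.2 g → 49.2 × 4 = 196.8 kcal.
Non-protein calories = 2533 − 196.8 = 2336.2 kcal.
Fat: 40% × 2336.2 = 934.48 kcal; carbohydrate: 1401.72 kcal.
Carbohydrate: 1401.72 kcal ÷ 4 kcal/g = 350.43 g.

350 g/day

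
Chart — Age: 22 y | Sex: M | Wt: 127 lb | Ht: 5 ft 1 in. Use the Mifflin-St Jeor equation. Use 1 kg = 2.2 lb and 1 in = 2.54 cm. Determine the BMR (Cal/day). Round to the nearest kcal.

Convert to metric: weight = 127 ÷ 2.2 = 57.7273 kg; height = (5×12 + 1) × 2.54 = 61 × 2.54 = 154.94 cm.
Mifflin-St Jeor (male): BMR = 10(57.7273) + 6.25(154.94) − 5(22) + 5 = 577.2727 + 968.375 − 110 + 5 = 1440.6477 kcal/day.

1441 Cal/day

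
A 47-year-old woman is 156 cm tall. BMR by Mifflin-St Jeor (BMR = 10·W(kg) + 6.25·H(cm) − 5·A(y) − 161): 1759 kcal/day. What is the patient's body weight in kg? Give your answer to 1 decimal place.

118.0 kg

1759 = 10·W + 6.25(156) − 5(47) − 161
10·W = 1759 − 579 = 1180, so W = 118 kg.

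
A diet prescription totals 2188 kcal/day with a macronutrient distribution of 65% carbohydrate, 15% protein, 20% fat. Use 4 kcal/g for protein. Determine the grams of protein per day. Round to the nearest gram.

82 g/day

Protein energy = 15% × 2188 = 328.2 kcal.
At 4 kcal/g: 328.2 ÷ 4 = 82.05 g.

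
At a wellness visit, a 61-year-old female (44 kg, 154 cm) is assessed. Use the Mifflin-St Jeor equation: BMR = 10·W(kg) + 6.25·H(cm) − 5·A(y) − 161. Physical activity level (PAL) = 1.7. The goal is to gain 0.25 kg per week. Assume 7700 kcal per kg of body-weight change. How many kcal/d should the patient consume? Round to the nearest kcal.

Mifflin-St Jeor (female): BMR = 10(44) + 6.25(154) − 5(61) − 161 = 440 + 962.5 − 305 − 161 = 936.5 kcal/day.
TEE = 936.5 × 1.7 = 1592.05 kcal/day.
Required daily surplus = 0.25 × 7700 ÷ 7 = 275 kcal/day.
Target intake = 1592.05 + 275 = 1867.05 kcal/day.

1867 kcal/d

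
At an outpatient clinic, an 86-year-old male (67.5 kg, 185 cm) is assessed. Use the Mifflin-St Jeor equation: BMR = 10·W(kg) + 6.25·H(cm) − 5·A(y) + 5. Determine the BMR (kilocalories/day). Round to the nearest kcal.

1406 kilocalories/day

Mifflin-St Jeor (male): BMR = 10(67.5) + 6.25(185) − 5(86) + 5 = 675 + 1156.25 − 430 + 5 = 1406.25 kcal/day.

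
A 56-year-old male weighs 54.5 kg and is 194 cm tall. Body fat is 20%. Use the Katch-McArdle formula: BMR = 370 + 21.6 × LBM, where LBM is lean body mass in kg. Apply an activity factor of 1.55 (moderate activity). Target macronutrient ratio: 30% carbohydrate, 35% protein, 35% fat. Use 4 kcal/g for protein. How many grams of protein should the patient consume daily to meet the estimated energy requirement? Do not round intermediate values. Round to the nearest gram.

LBM = 54.5 × (1 − 0.2) = 43.6 kg. Katch-McArdle: BMR = 370 + 21.6 × 43.6 = 1311.76 kcal/day.
TEE = 1311.76 × 1.55 = 2033.228 kcal/day.
Protein energy = 35% × 2033.228 = 711.6298 kcal.
Protein = 711.6298 ÷ 4 kcal/g = 177.9075 g.

178 g/day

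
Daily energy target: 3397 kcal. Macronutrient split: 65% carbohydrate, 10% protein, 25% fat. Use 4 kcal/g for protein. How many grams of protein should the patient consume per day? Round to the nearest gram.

85 g/day

Protein energy = 10% × 3397 = 339.7 kcal.
At 4 kcal/g: 339.7 ÷ 4 = 84.925 g.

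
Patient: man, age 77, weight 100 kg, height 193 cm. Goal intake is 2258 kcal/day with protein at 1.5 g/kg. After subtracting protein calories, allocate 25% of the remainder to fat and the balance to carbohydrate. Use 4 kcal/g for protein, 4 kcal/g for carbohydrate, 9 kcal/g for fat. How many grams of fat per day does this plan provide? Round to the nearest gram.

Protein = 1.5 × 100 = 150 g → 150 × 4 = 600 kcal.
Non-protein calories = 2258 − 600 = 1658 kcal.
Fat: 25% × 1658 = 414.5 kcal; carbohydrate: 1243.5 kcal.
Fat: 414.5 kcal ÷ 9 kcal/g = 46.0556 g.

46 g/day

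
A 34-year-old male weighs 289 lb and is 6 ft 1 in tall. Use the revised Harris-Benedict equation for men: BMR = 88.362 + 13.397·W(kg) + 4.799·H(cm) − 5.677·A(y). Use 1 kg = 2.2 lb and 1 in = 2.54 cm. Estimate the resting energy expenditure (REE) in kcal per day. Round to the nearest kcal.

2545 kcal per day

Convert to metric: weight = 289 ÷ 2.2 = 131.3636 kg; height = (6×12 + 1) × 2.54 = 73 × 2.54 = 185.42 cm.
Harris-Benedict: BMR = 88.362 + 13.397(131.3636) + 4.799(185.42) − 5.677(34) = 2545.0532 kcal/day.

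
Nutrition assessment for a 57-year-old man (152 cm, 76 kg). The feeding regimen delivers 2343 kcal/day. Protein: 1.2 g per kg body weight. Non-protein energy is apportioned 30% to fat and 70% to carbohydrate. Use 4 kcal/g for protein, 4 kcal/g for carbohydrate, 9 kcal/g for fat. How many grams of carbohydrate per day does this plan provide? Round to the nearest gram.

Protein = 1.2 × 76 = 91.2 g → 91.2 × 4 = 364.8 kcal.
Non-protein calories = 2343 − 364.8 = 1978.2 kcal.
Fat: 30% × 1978.2 = 593.46 kcal; carbohydrate: 1384.74 kcal.
Carbohydrate: 1384.74 kcal ÷ 4 kcal/g = 346.185 g.

346 g/day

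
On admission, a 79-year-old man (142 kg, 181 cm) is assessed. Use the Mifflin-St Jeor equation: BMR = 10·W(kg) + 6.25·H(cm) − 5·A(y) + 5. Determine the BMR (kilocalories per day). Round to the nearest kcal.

2161 kilocalories per day

Mifflin-St Jeor (male): BMR = 10(142) + 6.25(181) − 5(79) + 5 = 1420 + 1131.25 − 395 + 5 = 2161.25 kcal/day.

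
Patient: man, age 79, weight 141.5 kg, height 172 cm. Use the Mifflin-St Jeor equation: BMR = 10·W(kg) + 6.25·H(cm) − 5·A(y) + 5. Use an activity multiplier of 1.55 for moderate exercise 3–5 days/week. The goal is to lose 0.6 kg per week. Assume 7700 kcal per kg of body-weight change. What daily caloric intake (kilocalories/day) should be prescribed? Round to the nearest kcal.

Mifflin-St Jeor (male): BMR = 10(141.5) + 6.25(172) − 5(79) + 5 = 1415 + 1075 − 395 + 5 = 2100 kcal/day.
TEE = 2100 × 1.55 = 3255 kcal/day.
Required daily deficit = 0.6 × 7700 ÷ 7 = 660 kcal/day.
Target intake = 3255 − 660 = 2595 kcal/day.

2595 kilocalories/day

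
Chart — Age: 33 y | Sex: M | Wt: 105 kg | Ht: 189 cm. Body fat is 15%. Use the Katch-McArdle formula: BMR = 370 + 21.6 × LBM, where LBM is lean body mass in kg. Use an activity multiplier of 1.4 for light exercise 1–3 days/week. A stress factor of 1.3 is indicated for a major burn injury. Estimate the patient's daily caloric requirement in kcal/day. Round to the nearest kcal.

4182 kcal/day

LBM = 105 × (1 − 0.15) = 89.25 kg. Katch-McArdle: BMR = 370 + 21.6 × 89.25 = 2297.8 kcal/day.
TEE = BMR × activity factor = 2297.8 × 1.4 = 3216.92 kcal/day.
Apply stress factor: 3216.92 × 1.3 = 4181.996 kcal/day.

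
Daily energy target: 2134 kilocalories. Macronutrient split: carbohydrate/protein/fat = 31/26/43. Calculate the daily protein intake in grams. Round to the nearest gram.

Protein energy = 26% × 2134 = 554.84 kcal.
At 4 kcal/g: 554.84 ÷ 4 = 138.71 g.

139 g/day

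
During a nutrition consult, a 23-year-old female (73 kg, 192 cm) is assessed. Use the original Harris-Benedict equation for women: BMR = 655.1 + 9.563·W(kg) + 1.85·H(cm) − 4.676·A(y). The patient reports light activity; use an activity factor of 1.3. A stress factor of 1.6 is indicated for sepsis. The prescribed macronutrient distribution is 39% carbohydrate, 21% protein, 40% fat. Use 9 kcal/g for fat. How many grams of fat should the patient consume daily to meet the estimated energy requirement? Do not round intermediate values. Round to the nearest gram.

148 g/day

Harris-Benedict: BMR = 655.1 + 9.563(73) + 1.85(192) − 4.676(23) = 1600.851 kcal/day.
TEE = 1600.851 × 1.3 = 2081.1063 kcal/day.
With stress factor 1.6: 2081.1063 × 1.6 = 3329.7701 kcal/day.
Fat energy = 40% × 3329.7701 = 1331.908 kcal.
Fat = 1331.908 ÷ 9 kcal/g = 147.9898 g.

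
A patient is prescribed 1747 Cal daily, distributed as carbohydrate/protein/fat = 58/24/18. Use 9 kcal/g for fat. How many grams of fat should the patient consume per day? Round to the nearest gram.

Fat energy = 18% × 1747 = 314.46 kcal.
At 9 kcal/g: 314.46 ÷ 9 = 34.94 g.

35 g/day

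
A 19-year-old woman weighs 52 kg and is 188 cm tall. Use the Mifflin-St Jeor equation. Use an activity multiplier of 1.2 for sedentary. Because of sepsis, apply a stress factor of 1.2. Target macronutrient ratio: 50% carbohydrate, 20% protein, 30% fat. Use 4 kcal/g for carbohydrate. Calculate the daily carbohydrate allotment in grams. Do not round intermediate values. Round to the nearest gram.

Mifflin-St Jeor (female): BMR = 10(52) + 6.25(188) − 5(19) − 161 = 520 + 1175 − 95 − 161 = 1439 kcal/day.
TEE = 1439 × 1.2 = 1726.8 kcal/day.
With stress factor 1.2: 1726.8 × 1.2 = 2072.16 kcal/day.
Carbohydrate energy = 50% × 2072.16 = 1036.08 kcal.
Carbohydrate = 1036.08 ÷ 4 kcal/g = 259.02 g.

259 g/day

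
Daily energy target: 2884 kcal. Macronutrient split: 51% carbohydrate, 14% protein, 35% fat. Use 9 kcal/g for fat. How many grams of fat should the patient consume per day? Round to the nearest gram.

112 g/day

Fat energy = 35% × 2884 = 1009.4 kcal.
At 9 kcal/g: 1009.4 ÷ 9 = 112.1556 g.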